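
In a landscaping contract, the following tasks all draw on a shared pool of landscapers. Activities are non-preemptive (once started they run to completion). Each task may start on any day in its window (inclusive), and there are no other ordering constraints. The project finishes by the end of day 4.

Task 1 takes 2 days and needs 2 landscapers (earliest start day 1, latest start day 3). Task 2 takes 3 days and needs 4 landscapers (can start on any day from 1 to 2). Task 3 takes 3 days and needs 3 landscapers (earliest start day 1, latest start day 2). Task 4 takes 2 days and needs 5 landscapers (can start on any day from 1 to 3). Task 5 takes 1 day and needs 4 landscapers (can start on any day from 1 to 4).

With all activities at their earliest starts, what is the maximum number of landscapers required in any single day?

18

Early-start schedule: Task 1@1, Task 2@1, Task 3@1, Task 4@1, Task 5@1.
Load per day: day 1: 18, day 2: 14, day 3: 7, day 4: 0.
Peak is 18.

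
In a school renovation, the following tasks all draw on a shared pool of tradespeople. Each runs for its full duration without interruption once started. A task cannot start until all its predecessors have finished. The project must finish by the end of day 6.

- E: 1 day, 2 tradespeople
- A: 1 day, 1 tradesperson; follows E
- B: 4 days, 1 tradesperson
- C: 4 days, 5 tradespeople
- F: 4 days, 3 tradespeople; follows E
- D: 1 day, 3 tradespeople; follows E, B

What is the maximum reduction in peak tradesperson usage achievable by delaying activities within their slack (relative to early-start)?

1

Early-start peak: d1:8  d2:10  d3:9  d4:9  d5:6  d6:0 ⇒ 10.
Leveled (E@1, A@2, B@1, C@1, F@3, D@5): d1:8  d2:7  d3:9  d4:9  d5:6  d6:3 ⇒ 9.
Reduction 10 − 9 = 1.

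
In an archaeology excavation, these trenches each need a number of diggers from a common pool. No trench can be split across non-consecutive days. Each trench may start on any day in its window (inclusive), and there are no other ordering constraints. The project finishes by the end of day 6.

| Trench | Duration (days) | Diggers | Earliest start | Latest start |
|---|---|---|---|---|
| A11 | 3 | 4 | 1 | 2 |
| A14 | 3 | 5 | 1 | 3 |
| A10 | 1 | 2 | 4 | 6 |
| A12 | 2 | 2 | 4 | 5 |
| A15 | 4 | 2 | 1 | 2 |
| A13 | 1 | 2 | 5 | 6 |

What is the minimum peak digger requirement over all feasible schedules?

11

Schedule A11@1, A14@1, A10@4, A12@4, A15@1, A13@5: d1:11  d2:11  d3:11  d4:6  d5:4  d6:0 — peak 11.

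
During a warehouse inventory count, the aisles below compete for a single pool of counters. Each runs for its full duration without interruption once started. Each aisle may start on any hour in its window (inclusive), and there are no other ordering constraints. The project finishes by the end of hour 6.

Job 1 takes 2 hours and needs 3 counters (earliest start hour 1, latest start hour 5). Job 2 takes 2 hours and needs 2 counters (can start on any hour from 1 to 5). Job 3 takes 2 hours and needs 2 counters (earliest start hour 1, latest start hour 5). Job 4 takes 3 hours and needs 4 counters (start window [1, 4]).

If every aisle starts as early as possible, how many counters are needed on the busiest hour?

11

Early-start schedule: Job 1@1, Job 2@1, Job 3@1, Job 4@1.
Load per hour: hour 1: 11, hour 2: 11, hour 3: 4, hour 4: 0, hour 5: 0, hour 6: 0.
Peak is 11.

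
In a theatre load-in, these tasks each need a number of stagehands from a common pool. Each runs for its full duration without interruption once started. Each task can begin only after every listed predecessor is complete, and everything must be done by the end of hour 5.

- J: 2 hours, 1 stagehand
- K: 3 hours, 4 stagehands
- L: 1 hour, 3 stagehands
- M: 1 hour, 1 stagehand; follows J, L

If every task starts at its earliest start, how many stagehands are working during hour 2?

5

At early start, hour 2 has: J, K.
Demand: 1 + 4 = 5.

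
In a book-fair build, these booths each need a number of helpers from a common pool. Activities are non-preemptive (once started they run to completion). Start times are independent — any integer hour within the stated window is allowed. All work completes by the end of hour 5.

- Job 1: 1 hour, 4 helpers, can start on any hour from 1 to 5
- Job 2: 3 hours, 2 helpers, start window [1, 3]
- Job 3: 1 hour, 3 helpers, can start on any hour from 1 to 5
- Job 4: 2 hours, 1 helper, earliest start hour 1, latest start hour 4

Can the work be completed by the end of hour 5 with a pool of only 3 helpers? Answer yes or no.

The minimum achievable peak is 4; 3 < 4, so no feasible schedule stays within the cap.

no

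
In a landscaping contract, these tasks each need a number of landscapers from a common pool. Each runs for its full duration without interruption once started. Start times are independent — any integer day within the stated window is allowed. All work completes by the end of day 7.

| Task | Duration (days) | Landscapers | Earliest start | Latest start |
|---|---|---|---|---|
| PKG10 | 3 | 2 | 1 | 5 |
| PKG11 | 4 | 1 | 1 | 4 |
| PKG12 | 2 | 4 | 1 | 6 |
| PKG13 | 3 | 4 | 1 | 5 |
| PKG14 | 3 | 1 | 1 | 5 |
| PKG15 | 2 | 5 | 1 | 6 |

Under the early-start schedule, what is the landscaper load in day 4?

At early start, day 4 has: PKG11.
Demand: 1 = 1.

1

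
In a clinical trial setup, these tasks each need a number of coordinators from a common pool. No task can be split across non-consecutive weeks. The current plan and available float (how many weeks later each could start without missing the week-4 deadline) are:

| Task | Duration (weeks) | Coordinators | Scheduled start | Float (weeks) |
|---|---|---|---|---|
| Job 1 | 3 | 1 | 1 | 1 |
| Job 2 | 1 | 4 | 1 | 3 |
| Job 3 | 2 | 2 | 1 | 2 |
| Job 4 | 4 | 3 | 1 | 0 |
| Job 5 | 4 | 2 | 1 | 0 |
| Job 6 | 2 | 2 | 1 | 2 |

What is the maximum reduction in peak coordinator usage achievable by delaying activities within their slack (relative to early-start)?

4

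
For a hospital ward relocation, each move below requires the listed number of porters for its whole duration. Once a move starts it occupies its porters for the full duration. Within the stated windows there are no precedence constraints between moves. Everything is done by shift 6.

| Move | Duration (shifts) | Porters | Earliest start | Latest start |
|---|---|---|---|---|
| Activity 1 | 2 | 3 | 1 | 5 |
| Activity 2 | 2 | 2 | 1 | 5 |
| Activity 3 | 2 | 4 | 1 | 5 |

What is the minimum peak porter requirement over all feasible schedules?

4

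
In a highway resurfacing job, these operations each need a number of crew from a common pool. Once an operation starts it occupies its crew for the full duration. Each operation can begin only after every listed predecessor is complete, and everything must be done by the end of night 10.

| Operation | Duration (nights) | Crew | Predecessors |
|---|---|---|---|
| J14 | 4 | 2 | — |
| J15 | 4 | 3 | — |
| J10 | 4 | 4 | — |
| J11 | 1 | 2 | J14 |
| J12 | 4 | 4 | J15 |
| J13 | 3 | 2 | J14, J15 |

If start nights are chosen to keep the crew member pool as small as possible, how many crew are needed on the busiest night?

9

Schedule J14@1, J15@1, J10@1, J11@5, J12@5, J13@5: n1:9  n2:9  n3:9  n4:9  n5:8  n6:6  n7:6  n8:4  n9:0  n10:0 — peak 9.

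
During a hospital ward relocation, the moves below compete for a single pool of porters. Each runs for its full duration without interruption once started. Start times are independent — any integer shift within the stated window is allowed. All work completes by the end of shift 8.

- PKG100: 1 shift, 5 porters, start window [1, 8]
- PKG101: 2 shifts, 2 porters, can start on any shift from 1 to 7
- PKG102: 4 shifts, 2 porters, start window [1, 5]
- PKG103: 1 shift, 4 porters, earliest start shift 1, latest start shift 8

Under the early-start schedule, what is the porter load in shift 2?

At early start, shift 2 has: PKG101, PKG102.
Demand: 2 + 2 = 4.

4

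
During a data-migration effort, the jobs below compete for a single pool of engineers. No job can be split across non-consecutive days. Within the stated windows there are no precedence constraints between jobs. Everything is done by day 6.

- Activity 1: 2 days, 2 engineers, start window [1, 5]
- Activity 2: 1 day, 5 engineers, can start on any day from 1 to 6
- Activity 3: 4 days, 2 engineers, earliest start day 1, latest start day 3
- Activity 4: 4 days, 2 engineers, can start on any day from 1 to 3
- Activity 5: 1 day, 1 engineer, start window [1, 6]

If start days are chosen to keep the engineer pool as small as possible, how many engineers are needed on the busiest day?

6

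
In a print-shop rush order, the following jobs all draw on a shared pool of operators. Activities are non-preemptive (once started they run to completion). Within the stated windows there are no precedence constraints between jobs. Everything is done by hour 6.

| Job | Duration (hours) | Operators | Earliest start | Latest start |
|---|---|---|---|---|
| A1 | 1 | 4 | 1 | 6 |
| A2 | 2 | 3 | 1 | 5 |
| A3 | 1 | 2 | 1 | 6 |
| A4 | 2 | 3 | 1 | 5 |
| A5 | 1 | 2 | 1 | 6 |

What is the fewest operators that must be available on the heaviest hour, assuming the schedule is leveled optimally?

4

Early-start (A1@1, A2@1, A3@1, A4@1, A5@1) gives peak 14: h1:14  h2:6  h3:0  h4:0  h5:0  h6:0.
Shift A2→2, A3→4, A4→5, A5→4.
Schedule A1@1, A2@2, A3@4, A4@5, A5@4: h1:4  h2:3  h3:3  h4:4  h5:3  h6:3 — peak 4.
Total operator-hours = 20 over 6 hours ⇒ peak ≥ ⌈20/6⌉ = 4, so 4 is optimal.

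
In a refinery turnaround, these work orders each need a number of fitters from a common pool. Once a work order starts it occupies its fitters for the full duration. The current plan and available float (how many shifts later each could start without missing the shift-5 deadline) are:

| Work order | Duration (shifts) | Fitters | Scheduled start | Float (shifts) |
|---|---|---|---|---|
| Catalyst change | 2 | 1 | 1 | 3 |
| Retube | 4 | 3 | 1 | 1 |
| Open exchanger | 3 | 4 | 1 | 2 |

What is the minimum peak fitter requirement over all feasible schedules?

Early-start (Catalyst change@1, Retube@1, Open exchanger@1) gives peak 8: s1:8  s2:8  s3:7  s4:3  s5:0.
Shift Open exchanger→3.
Schedule Catalyst change@1, Retube@1, Open exchanger@3: s1:4  s2:4  s3:7  s4:7  s5:4 — peak 7.
No arrangement of the 24 feasible schedules does better.

7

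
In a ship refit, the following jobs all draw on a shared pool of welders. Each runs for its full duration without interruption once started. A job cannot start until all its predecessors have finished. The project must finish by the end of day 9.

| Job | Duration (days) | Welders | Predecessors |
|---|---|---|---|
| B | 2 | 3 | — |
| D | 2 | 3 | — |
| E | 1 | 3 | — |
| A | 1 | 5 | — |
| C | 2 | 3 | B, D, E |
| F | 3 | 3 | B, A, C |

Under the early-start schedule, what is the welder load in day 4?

3

At early start, day 4 has: C.
Demand: 3 = 3.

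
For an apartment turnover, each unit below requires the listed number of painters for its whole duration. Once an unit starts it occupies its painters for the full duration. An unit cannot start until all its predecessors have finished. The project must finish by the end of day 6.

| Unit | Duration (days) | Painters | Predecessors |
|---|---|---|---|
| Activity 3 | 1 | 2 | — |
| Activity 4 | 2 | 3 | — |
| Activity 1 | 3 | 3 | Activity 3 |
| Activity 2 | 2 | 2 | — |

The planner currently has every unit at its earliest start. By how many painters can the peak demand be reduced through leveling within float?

3

Early-start peak: d1:7  d2:8  d3:3  d4:3  d5:0  d6:0 ⇒ 8.
Leveled (Activity 3@1, Activity 4@1, Activity 1@3, Activity 2@2): d1:5  d2:5  d3:5  d4:3  d5:3  d6:0 ⇒ 5.
Reduction 8 − 5 = 3.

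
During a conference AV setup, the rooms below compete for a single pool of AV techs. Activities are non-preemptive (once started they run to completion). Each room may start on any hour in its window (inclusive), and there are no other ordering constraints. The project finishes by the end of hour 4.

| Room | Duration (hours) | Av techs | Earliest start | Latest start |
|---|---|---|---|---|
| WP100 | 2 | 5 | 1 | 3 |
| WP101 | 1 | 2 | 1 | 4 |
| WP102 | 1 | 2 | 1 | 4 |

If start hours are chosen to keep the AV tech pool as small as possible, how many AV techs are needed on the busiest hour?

5

Early-start (WP100@1, WP101@1, WP102@1) gives peak 9: h1:9  h2:5  h3:0  h4:0.
Shift WP101→3, WP102→3.
Schedule WP100@1, WP101@3, WP102@3: h1:5  h2:5  h3:4  h4:0 — peak 5.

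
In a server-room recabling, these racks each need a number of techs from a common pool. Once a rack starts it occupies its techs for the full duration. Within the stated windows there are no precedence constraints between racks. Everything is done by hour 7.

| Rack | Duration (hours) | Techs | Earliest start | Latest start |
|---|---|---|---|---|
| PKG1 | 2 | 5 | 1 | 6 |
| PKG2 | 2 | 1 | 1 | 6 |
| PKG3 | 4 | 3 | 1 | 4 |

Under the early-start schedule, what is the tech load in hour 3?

At early start, hour 3 has: PKG3.
Demand: 3 = 3.

3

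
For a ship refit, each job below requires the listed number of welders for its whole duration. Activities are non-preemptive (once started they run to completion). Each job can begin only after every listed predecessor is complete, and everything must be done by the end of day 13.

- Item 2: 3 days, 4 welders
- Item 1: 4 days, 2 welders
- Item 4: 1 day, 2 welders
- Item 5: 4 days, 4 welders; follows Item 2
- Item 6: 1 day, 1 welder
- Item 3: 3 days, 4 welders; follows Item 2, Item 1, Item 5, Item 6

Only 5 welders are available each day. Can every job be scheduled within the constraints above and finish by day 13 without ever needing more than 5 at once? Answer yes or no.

no

The minimum achievable peak is 6; 5 < 6, so no feasible schedule stays within the cap.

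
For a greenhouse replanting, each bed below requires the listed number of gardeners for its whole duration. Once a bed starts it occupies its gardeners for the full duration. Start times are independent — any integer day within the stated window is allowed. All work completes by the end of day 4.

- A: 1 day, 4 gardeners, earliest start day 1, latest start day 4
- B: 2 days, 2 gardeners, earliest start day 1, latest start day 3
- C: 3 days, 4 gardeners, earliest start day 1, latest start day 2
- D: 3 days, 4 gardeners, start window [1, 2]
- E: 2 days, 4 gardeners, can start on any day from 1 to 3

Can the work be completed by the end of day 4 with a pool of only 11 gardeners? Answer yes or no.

no

The minimum achievable peak is 12; 11 < 12, so no feasible schedule stays within the cap.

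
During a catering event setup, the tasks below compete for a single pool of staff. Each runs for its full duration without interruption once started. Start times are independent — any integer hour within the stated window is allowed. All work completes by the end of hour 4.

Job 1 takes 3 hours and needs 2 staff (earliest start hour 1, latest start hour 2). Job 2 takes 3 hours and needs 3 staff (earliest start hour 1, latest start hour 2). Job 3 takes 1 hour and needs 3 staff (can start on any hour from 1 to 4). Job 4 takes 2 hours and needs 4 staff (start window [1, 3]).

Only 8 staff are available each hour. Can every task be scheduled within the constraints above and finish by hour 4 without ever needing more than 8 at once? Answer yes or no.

no

The minimum achievable peak is 9; 8 < 9, so no feasible schedule stays within the cap.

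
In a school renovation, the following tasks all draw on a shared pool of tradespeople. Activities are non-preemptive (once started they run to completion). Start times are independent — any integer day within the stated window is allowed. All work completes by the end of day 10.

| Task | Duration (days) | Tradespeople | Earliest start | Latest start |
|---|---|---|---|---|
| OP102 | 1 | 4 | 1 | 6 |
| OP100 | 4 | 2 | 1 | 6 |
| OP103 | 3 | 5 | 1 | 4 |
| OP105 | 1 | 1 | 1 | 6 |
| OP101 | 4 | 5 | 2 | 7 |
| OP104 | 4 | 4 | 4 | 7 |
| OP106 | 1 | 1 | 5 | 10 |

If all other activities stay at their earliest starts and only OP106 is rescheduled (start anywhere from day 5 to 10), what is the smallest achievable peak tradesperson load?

OP106@5: d1:12  d2:12  d3:12  d4:11  d5:10  d6:4  d7:4  d8:0  d9:0  d10:0 → peak 12
OP106@6: d1:12  d2:12  d3:12  d4:11  d5:9  d6:5  d7:4  d8:0  d9:0  d10:0 → peak 12
OP106@7: d1:12  d2:12  d3:12  d4:11  d5:9  d6:4  d7:5  d8:0  d9:0  d10:0 → peak 12
OP106@8: d1:12  d2:12  d3:12  d4:11  d5:9  d6:4  d7:4  d8:1  d9:0  d10:0 → peak 12
OP106@9: d1:12  d2:12  d3:12  d4:11  d5:9  d6:4  d7:4  d8:0  d9:1  d10:0 → peak 12
OP106@10: d1:12  d2:12  d3:12  d4:11  d5:9  d6:4  d7:4  d8:0  d9:0  d10:1 → peak 12
Best is OP106@5, peak 12.

12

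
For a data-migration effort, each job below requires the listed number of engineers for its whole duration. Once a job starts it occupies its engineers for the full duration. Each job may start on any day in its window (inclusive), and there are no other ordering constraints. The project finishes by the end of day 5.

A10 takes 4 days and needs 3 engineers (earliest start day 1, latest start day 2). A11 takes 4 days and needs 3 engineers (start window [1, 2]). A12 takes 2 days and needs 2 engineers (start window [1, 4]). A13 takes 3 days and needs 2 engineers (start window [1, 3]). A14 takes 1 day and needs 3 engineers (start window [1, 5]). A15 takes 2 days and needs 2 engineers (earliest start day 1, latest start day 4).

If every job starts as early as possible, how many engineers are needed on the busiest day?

15

Early-start schedule: A10@1, A11@1, A12@1, A13@1, A14@1, A15@1.
Load per day: day 1: 15, day 2: 12, day 3: 8, day 4: 6, day 5: 0.
Peak is 15.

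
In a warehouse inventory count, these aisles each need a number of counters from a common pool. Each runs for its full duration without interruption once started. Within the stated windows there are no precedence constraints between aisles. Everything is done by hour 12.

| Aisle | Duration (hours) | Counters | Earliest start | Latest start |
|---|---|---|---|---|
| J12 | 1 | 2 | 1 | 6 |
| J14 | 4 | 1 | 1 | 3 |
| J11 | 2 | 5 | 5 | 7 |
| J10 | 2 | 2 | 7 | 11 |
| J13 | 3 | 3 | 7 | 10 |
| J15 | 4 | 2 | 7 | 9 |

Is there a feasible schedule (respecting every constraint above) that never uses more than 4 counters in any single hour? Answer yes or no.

The minimum achievable peak is 5; 4 < 5, so no feasible schedule stays within the cap.

no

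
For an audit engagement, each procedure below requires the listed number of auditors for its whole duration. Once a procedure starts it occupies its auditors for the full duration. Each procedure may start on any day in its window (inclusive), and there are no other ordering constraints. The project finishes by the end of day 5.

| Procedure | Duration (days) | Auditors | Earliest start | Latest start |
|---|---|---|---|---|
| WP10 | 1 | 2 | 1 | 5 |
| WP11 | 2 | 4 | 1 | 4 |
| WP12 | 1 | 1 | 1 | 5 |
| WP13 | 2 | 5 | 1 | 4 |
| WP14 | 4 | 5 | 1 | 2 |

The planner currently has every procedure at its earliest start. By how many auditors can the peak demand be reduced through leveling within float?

7

Early-start peak: d1:17  d2:14  d3:5  d4:5  d5:0 ⇒ 17.
Leveled (WP10@1, WP11@1, WP12@1, WP13@3, WP14@2): d1:7  d2:9  d3:10  d4:10  d5:5 ⇒ 10.
Reduction 17 − 10 = 7.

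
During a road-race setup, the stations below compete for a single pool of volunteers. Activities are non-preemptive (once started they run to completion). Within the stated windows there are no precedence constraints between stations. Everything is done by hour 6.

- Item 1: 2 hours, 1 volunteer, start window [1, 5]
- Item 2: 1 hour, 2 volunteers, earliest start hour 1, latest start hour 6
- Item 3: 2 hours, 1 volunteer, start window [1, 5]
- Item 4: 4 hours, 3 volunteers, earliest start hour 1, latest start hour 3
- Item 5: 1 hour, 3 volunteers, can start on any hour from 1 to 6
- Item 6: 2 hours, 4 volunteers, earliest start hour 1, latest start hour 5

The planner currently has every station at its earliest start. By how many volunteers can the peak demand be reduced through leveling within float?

8

Early-start peak: h1:14  h2:9  h3:3  h4:3  h5:0  h6:0 ⇒ 14.
Leveled (Item 1@1, Item 2@1, Item 3@2, Item 4@1, Item 5@4, Item 6@5): h1:6  h2:5  h3:4  h4:6  h5:4  h6:4 ⇒ 6.
Reduction 14 − 6 = 8.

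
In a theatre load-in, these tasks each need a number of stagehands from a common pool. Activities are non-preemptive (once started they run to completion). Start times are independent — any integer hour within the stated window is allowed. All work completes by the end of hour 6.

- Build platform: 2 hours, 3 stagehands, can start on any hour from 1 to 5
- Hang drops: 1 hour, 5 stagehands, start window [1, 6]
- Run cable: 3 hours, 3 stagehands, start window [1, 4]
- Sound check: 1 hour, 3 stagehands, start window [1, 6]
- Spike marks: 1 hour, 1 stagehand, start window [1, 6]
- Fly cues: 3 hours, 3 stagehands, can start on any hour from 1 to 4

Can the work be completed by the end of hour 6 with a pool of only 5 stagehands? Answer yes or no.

no

Total stagehand-hours = 33; over 6 hours the average is 33/6 > 5, so some hour must exceed 5.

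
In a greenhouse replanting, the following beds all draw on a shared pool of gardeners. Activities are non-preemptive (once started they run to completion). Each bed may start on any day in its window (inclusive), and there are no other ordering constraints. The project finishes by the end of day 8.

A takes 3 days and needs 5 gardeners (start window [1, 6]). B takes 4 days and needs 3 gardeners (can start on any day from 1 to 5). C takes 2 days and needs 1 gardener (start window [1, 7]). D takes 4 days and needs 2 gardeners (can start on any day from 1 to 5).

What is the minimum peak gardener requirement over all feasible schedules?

Early-start (A@1, B@1, C@1, D@1) gives peak 11: d1:11  d2:11  d3:10  d4:5  d5:0  d6:0  d7:0  d8:0.
Shift B→4, D→4.
Schedule A@1, B@4, C@1, D@4: d1:6  d2:6  d3:5  d4:5  d5:5  d6:5  d7:5  d8:0 — peak 6.

6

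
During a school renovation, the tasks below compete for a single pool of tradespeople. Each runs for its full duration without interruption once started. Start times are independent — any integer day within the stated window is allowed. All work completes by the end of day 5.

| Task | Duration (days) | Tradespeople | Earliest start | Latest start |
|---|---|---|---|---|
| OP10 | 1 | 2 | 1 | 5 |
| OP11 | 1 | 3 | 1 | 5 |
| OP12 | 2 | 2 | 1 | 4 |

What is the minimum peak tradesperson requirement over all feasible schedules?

Early-start (OP10@1, OP11@1, OP12@1) gives peak 7: d1:7  d2:2  d3:0  d4:0  d5:0.
Shift OP11→2, OP12→3.
Schedule OP10@1, OP11@2, OP12@3: d1:2  d2:3  d3:2  d4:2  d5:0 — peak 3.

3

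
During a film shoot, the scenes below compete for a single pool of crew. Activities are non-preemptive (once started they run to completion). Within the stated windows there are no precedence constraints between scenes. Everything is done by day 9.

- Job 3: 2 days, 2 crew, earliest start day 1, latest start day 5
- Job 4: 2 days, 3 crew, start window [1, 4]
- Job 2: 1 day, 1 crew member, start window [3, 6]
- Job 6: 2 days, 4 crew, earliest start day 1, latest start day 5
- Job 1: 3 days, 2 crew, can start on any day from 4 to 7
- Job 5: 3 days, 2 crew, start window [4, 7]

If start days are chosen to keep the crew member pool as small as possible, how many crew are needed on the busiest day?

4

Early-start (Job 3@1, Job 4@1, Job 2@3, Job 6@1, Job 1@4, Job 5@4) gives peak 9: d1:9  d2:9  d3:1  d4:4  d5:4  d6:4  d7:0  d8:0  d9:0.
Shift Job 4→3, Job 6→5, Job 1→7, Job 5→7.
Schedule Job 3@1, Job 4@3, Job 2@3, Job 6@5, Job 1@7, Job 5@7: d1:2  d2:2  d3:4  d4:3  d5:4  d6:4  d7:4  d8:4  d9:4 — peak 4.
Total crew member-days = 31 over 9 days ⇒ peak ≥ ⌈31/9⌉ = 4, so 4 is optimal.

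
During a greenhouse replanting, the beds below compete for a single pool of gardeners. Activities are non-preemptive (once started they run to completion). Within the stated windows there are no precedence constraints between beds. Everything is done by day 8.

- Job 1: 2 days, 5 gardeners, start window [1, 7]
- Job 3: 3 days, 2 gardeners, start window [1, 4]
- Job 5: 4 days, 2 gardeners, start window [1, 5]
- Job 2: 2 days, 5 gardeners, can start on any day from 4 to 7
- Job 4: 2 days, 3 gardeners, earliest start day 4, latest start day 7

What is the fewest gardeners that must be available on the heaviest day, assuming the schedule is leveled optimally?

Early-start (Job 1@1, Job 3@1, Job 5@1, Job 2@4, Job 4@4) gives peak 10: d1:9  d2:9  d3:4  d4:10  d5:8  d6:0  d7:0  d8:0.
Shift Job 5→3, Job 4→6.
Schedule Job 1@1, Job 3@1, Job 5@3, Job 2@4, Job 4@6: d1:7  d2:7  d3:4  d4:7  d5:7  d6:5  d7:3  d8:0 — peak 7.

7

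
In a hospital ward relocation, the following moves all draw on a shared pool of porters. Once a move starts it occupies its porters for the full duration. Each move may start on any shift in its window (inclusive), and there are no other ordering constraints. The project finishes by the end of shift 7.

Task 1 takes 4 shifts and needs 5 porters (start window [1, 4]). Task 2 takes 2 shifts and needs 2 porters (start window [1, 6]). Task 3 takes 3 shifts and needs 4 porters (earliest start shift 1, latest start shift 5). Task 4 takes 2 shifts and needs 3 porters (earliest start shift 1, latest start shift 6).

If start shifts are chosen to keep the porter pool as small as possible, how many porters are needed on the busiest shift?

Early-start (Task 1@1, Task 2@1, Task 3@1, Task 4@1) gives peak 14: s1:14  s2:14  s3:9  s4:5  s5:0  s6:0  s7:0.
Shift Task 3→5, Task 4→5.
Schedule Task 1@1, Task 2@1, Task 3@5, Task 4@5: s1:7  s2:7  s3:5  s4:5  s5:7  s6:7  s7:4 — peak 7.

7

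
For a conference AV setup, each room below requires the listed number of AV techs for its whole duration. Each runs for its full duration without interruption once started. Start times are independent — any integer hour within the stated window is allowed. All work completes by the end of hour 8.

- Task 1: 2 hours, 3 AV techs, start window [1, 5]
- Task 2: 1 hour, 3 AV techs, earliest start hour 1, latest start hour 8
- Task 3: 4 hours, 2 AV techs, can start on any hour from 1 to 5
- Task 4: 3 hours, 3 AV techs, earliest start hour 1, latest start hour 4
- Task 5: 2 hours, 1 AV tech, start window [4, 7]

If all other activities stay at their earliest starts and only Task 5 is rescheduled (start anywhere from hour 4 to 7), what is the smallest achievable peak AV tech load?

11

Task 5@4: h1:11  h2:8  h3:5  h4:3  h5:1  h6:0  h7:0  h8:0 → peak 11
Task 5@5: h1:11  h2:8  h3:5  h4:2  h5:1  h6:1  h7:0  h8:0 → peak 11
Task 5@6: h1:11  h2:8  h3:5  h4:2  h5:0  h6:1  h7:1  h8:0 → peak 11
Task 5@7: h1:11  h2:8  h3:5  h4:2  h5:0  h6:0  h7:1  h8:1 → peak 11
Best is Task 5@4, peak 11.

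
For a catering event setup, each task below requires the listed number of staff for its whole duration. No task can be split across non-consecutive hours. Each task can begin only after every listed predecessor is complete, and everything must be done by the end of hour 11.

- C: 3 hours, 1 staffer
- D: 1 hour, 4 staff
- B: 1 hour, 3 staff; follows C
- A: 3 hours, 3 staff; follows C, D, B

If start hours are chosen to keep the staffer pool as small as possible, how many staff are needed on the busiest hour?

Early-start (C@1, D@1, B@4, A@5) gives peak 5: h1:5  h2:1  h3:1  h4:3  h5:3  h6:3  h7:3  h8:0  h9:0  h10:0  h11:0.
Shift D→4, B→5, A→6.
Schedule C@1, D@4, B@5, A@6: h1:1  h2:1  h3:1  h4:4  h5:3  h6:3  h7:3  h8:3  h9:0  h10:0  h11:0 — peak 4.

4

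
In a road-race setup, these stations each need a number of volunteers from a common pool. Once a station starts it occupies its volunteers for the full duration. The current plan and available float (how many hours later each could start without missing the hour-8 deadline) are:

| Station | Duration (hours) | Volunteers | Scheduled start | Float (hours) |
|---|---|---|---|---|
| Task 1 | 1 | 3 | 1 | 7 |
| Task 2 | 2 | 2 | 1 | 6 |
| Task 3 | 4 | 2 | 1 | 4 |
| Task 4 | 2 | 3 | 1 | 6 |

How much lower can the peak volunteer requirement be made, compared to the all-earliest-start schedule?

Early-start peak: h1:10  h2:7  h3:2  h4:2  h5:0  h6:0  h7:0  h8:0 ⇒ 10.
Leveled (Task 1@1, Task 2@2, Task 3@2, Task 4@6): h1:3  h2:4  h3:4  h4:2  h5:2  h6:3  h7:3  h8:0 ⇒ 4.
Reduction 10 − 4 = 6.

6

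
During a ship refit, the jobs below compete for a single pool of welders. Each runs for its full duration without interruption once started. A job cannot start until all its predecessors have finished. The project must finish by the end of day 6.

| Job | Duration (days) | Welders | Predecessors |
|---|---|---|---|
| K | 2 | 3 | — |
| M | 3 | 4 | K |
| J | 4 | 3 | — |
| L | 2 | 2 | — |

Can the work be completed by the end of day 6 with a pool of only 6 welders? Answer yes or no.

no

The minimum achievable peak is 7; 6 < 7, so no feasible schedule stays within the cap.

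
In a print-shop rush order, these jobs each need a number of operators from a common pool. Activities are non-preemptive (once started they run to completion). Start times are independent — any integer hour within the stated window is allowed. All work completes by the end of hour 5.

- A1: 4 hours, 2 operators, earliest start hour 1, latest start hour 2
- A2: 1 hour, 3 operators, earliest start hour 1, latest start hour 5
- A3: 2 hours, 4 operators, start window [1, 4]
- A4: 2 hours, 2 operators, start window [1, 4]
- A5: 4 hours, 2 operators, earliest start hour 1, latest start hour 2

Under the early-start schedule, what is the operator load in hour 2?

10

At early start, hour 2 has: A1, A3, A4, A5.
Demand: 2 + 4 + 2 + 2 = 10.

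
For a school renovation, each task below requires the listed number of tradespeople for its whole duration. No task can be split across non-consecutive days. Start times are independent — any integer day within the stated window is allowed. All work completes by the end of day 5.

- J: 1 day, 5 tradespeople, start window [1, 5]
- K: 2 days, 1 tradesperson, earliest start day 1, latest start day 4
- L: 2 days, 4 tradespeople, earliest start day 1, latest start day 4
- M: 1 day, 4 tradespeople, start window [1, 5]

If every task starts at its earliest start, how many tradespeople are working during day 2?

5

At early start, day 2 has: K, L.
Demand: 1 + 4 = 5.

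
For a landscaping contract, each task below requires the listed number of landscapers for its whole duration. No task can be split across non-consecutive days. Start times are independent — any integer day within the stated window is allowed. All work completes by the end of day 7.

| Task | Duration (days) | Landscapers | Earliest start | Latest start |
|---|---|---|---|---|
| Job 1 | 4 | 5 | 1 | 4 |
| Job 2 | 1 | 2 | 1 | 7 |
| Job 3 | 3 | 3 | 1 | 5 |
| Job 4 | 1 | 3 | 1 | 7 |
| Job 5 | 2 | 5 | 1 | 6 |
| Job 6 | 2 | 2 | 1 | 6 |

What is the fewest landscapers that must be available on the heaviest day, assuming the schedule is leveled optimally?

Early-start (Job 1@1, Job 2@1, Job 3@1, Job 4@1, Job 5@1, Job 6@1) gives peak 20: d1:20  d2:15  d3:8  d4:5  d5:0  d6:0  d7:0.
Shift Job 3→2, Job 4→5, Job 5→5, Job 6→6.
Schedule Job 1@1, Job 2@1, Job 3@2, Job 4@5, Job 5@5, Job 6@6: d1:7  d2:8  d3:8  d4:8  d5:8  d6:7  d7:2 — peak 8.

8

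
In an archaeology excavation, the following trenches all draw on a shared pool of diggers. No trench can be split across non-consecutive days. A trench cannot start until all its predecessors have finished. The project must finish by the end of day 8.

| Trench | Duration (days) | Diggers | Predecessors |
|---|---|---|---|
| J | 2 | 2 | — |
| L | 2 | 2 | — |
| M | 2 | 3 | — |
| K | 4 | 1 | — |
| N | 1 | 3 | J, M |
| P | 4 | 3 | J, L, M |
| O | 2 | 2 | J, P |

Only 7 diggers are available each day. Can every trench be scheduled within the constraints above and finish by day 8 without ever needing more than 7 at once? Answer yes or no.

yes

Schedule J@1, L@1, M@1, K@3, N@3, P@3, O@7: d1:7  d2:7  d3:7  d4:4  d5:4  d6:4  d7:2  d8:2 — peak 7 ≤ 7.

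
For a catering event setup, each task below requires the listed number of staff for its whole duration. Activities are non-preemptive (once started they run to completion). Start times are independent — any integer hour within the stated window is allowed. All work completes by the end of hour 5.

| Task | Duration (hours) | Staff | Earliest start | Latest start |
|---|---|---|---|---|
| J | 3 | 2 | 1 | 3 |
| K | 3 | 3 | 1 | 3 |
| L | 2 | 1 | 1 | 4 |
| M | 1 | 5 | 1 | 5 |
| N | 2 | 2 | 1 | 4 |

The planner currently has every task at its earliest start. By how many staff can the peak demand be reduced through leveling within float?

Early-start peak: h1:13  h2:8  h3:5  h4:0  h5:0 ⇒ 13.
Leveled (J@1, K@1, L@1, M@4, N@3): h1:6  h2:6  h3:7  h4:7  h5:0 ⇒ 7.
Reduction 13 − 7 = 6.

6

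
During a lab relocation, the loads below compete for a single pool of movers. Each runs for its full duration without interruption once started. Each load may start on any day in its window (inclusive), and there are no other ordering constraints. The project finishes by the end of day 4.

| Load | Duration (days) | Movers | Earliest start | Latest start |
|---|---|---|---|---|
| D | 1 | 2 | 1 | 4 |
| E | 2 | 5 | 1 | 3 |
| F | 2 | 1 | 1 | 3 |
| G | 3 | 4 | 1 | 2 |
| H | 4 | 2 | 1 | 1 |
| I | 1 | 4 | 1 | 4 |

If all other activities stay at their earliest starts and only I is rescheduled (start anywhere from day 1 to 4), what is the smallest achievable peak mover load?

I@1: d1:18  d2:12  d3:6  d4:2 → peak 18
I@2: d1:14  d2:16  d3:6  d4:2 → peak 16
I@3: d1:14  d2:12  d3:10  d4:2 → peak 14
I@4: d1:14  d2:12  d3:6  d4:6 → peak 14
Best is I@3, peak 14.

14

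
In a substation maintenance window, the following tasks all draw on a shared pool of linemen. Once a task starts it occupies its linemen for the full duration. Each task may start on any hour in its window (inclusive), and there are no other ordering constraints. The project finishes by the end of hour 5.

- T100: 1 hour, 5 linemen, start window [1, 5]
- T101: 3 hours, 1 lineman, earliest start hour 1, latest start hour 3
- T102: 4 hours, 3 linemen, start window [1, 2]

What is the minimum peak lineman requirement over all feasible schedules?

Early-start (T100@1, T101@1, T102@1) gives peak 9: h1:9  h2:4  h3:4  h4:3  h5:0.
Shift T101→2, T102→2.
Schedule T100@1, T101@2, T102@2: h1:5  h2:4  h3:4  h4:4  h5:3 — peak 5.

5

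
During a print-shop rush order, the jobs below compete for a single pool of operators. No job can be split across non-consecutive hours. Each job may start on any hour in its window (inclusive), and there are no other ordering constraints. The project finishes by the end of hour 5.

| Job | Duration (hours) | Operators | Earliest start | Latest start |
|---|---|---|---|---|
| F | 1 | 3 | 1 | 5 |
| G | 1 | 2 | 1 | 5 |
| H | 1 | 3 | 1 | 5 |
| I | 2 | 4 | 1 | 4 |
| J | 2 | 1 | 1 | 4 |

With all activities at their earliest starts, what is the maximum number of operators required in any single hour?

Early-start schedule: F@1, G@1, H@1, I@1, J@1.
Load per hour: hour 1: 13, hour 2: 5, hour 3: 0, hour 4: 0, hour 5: 0.
Peak is 13.

13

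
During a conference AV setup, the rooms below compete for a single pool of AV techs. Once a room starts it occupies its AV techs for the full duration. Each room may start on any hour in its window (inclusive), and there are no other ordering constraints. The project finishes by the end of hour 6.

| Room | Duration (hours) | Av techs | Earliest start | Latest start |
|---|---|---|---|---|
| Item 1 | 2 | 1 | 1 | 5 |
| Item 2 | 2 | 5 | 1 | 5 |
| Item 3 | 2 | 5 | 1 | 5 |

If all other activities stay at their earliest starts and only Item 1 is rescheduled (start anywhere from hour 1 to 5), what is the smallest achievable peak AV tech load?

Item 1@1: h1:11  h2:11  h3:0  h4:0  h5:0  h6:0 → peak 11
Item 1@2: h1:10  h2:11  h3:1  h4:0  h5:0  h6:0 → peak 11
Item 1@3: h1:10  h2:10  h3:1  h4:1  h5:0  h6:0 → peak 10
Item 1@4: h1:10  h2:10  h3:0  h4:1  h5:1  h6:0 → peak 10
Item 1@5: h1:10  h2:10  h3:0  h4:0  h5:1  h6:1 → peak 10
Best is Item 1@3, peak 10.

10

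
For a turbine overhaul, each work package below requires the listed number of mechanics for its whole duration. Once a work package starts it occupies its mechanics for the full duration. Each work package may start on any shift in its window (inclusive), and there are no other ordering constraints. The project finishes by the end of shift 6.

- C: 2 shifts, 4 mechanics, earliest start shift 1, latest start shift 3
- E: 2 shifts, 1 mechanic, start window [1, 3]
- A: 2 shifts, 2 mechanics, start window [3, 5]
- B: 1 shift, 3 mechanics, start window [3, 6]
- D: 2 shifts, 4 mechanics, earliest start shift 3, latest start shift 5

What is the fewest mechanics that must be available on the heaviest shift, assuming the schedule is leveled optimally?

5

Early-start (C@1, E@1, A@3, B@3, D@3) gives peak 9: s1:5  s2:5  s3:9  s4:6  s5:0  s6:0.
Shift D→5.
Schedule C@1, E@1, A@3, B@3, D@5: s1:5  s2:5  s3:5  s4:2  s5:4  s6:4 — peak 5.
Total mechanic-shifts = 25 over 6 shifts ⇒ peak ≥ ⌈25/6⌉ = 5, so 5 is optimal.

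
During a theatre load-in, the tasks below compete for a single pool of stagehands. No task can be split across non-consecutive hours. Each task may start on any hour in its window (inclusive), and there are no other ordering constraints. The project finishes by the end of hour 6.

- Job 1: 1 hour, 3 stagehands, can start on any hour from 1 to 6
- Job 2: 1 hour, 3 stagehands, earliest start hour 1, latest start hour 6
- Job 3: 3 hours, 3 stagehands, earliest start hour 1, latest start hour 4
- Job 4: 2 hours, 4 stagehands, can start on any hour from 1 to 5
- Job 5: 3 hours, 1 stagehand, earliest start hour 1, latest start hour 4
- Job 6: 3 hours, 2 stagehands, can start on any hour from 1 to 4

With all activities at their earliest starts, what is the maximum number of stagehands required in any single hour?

Early-start schedule: Job 1@1, Job 2@1, Job 3@1, Job 4@1, Job 5@1, Job 6@1.
Load per hour: hour 1: 16, hour 2: 10, hour 3: 6, hour 4: 0, hour 5: 0, hour 6: 0.
Peak is 16.

16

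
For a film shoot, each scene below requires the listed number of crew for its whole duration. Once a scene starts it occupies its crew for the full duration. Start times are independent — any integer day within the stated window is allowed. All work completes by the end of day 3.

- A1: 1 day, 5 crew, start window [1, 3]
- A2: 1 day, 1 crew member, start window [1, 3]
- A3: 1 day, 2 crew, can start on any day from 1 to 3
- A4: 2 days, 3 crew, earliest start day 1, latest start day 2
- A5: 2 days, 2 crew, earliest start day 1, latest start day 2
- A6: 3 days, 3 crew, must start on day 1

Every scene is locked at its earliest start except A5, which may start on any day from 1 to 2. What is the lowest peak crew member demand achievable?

A5@1: d1:16  d2:8  d3:3 → peak 16
A5@2: d1:14  d2:8  d3:5 → peak 14
Best is A5@2, peak 14.

14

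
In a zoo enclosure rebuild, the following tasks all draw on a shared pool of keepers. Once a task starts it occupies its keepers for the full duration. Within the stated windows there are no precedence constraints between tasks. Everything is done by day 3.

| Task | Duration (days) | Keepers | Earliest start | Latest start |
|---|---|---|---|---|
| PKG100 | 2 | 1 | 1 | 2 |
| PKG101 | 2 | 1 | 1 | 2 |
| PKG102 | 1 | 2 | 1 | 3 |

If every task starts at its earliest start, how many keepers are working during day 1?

4

At early start, day 1 has: PKG100, PKG101, PKG102.
Demand: 1 + 1 + 2 = 4.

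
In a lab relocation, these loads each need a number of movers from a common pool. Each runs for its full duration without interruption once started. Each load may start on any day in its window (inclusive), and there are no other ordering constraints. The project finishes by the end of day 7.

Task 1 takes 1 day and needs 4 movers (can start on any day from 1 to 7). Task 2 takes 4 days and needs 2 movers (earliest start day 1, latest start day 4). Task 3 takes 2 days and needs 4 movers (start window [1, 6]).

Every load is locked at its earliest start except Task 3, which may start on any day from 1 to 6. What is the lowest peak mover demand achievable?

6

Task 3@1: d1:10  d2:6  d3:2  d4:2  d5:0  d6:0  d7:0 → peak 10
Task 3@2: d1:6  d2:6  d3:6  d4:2  d5:0  d6:0  d7:0 → peak 6
Task 3@3: d1:6  d2:2  d3:6  d4:6  d5:0  d6:0  d7:0 → peak 6
Task 3@4: d1:6  d2:2  d3:2  d4:6  d5:4  d6:0  d7:0 → peak 6
Task 3@5: d1:6  d2:2  d3:2  d4:2  d5:4  d6:4  d7:0 → peak 6
Task 3@6: d1:6  d2:2  d3:2  d4:2  d5:0  d6:4  d7:4 → peak 6
Best is Task 3@2, peak 6.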